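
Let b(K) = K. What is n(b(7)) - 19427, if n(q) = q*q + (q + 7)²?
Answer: -19182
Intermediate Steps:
n(q) = q² + (7 + q)²
n(b(7)) - 19427 = (7² + (7 + 7)²) - 19427 = (49 + 14²) - 19427 = (49 + 196) - 19427 = 245 - 19427 = -19182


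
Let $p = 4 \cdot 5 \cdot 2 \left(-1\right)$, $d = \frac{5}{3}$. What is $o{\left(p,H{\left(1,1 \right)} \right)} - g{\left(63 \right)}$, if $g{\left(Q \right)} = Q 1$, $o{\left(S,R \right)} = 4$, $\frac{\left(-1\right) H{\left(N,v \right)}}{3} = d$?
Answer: $-59$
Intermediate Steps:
$d = \frac{5}{3}$ ($d = 5 \cdot \frac{1}{3} = \frac{5}{3} \approx 1.6667$)
$p = -40$ ($p = 20 \left(-2\right) = -40$)
$H{\left(N,v \right)} = -5$ ($H{\left(N,v \right)} = \left(-3\right) \frac{5}{3} = -5$)
$g{\left(Q \right)} = Q$
$o{\left(p,H{\left(1,1 \right)} \right)} - g{\left(63 \right)} = 4 - 63 = -59$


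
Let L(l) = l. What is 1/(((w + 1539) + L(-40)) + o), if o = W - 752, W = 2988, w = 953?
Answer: 1/4688 ≈ 0.00021331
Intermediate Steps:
o = 2236 (o = 2988 - 752 = 2236)
1/(((w + 1539) + L(-40)) + o) = 1/(((953 + 1539) - 40) + 2236) = 1/((2492 - 40) + 2236) = 1/(2452 + 2236) = 1/4688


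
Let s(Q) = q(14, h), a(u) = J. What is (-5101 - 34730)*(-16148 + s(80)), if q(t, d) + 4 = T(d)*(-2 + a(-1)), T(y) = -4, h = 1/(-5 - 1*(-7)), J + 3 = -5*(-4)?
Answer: 645740172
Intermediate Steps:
J = 17 (J = -3 - 5*(-4) = -3 + 20 = 17)
a(u) = 17
h = 1/2 (h = 1/(-5 + 7) = 1/2 ≈ 0.50000)
q(t, d) = -64 (q(t, d) = -4 - 4*(-2 + 17) = -4 - 4*15 = -4 - 60 = -64)
s(Q) = -64
(-5101 - 34730)*(-16148 + s(80)) = (-5101 - 34730)*(-16148 - 64) = -39831*(-16212) = 645740172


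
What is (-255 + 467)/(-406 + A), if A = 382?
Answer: -53/6 ≈ -8.8333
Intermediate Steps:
(-255 + 467)/(-406 + A) = (-255 + 467)/(-406 + 382) = 212/(-24) = 212*(-1/24) = -53/6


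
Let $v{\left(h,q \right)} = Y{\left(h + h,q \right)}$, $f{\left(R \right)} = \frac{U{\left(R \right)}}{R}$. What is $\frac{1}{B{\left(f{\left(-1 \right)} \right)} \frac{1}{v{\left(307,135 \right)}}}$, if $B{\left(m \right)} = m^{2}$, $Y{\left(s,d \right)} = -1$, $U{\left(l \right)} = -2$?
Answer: $- \frac{1}{4} \approx -0.25$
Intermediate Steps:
$f{\left(R \right)} = - \frac{2}{R}$
$v{\left(h,q \right)} = -1$
$\frac{1}{B{\left(f{\left(-1 \right)} \right)} \frac{1}{v{\left(307,135 \right)}}} = \frac{1}{\left(- \frac{2}{-1}\right)^{2} \frac{1}{-1}} = \frac{1}{\left(\left(-2\right) \left(-1\right)\right)^{2} \left(-1\right)} = \frac{1}{2^{2} \left(-1\right)} = \frac{1}{4 \left(-1\right)} = \frac{1}{-4} = - \frac{1}{4}$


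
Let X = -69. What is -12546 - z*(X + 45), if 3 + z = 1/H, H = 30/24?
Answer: -62994/5 ≈ -12599.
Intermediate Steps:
H = 5/4 (H = 30*(1/24) = 5/4 ≈ 1.2500)
z = -11/5 (z = -3 + 1/(5/4) = -3 + ⅘ = -11/5 ≈ -2.2000)
-12546 - z*(X + 45) = -12546 - (-11)*(-69 + 45)/5 = -12546 - (-11)*(-24)/5 = -12546 - 1*264/5 = -12546 - 264/5 = -62994/5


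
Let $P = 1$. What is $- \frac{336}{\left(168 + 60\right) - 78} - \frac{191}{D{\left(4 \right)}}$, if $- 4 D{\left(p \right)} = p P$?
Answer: $\frac{4719}{25} \approx 188.76$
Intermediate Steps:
$D{\left(p \right)} = - \frac{p}{4}$ ($D{\left(p \right)} = - \frac{p 1}{4} = - \frac{p}{4}$)
$- \frac{336}{\left(168 + 60\right) - 78} - \frac{191}{D{\left(4 \right)}} = - \frac{336}{\left(168 + 60\right) - 78} - \frac{191}{\left(- \frac{1}{4}\right) 4} = - \frac{336}{228 - 78} - \frac{191}{-1} = - \frac{336}{150} - -191 = \left(-336\right) \frac{1}{150} + 191 = - \frac{56}{25} + 191 = \frac{4719}{25}$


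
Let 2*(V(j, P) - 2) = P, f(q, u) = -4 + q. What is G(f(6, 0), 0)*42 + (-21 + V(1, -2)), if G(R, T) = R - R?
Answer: -20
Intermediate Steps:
G(R, T) = 0
V(j, P) = 2 + P/2
G(f(6, 0), 0)*42 + (-21 + V(1, -2)) = 0*42 + (-21 + (2 + (½)*(-2))) = 0 + (-21 + (2 - 1)) = 0 + (-21 + 1) = 0 - 20 = -20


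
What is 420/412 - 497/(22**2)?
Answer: -371/49852 ≈ -0.0074420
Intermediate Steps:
420/412 - 497/(22**2) = 420*(1/412) - 497/484 = 105/103 - 497*1/484 = 105/103 - 497/484 = -371/49852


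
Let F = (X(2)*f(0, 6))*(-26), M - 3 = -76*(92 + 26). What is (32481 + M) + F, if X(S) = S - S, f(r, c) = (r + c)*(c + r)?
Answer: 23516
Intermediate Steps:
f(r, c) = (c + r)**2 (f(r, c) = (c + r)*(c + r) = (c + r)**2)
M = -8965 (M = 3 - 76*(92 + 26) = 3 - 76*118 = 3 - 8968 = -8965)
X(S) = 0
F = 0 (F = (0*(6 + 0)**2)*(-26) = (0*6**2)*(-26) = (0*36)*(-26) = 0*(-26) = 0)
(32481 + M) + F = (32481 - 8965) + 0 = 23516 + 0 = 23516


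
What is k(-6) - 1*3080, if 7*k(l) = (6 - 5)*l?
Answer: -21566/7 ≈ -3080.9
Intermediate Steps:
k(l) = l/7 (k(l) = ((6 - 5)*l)/7 = (1*l)/7 = l/7)
k(-6) - 1*3080 = (1/7)*(-6) - 1*3080 = -6/7 - 3080 = -21566/7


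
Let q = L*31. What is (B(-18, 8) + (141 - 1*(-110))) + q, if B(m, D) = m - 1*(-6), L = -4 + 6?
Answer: 301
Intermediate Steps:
L = 2
B(m, D) = 6 + m (B(m, D) = m + 6 = 6 + m)
q = 62 (q = 2*31 = 62)
(B(-18, 8) + (141 - 1*(-110))) + q = ((6 - 18) + (141 - 1*(-110))) + 62 = (-12 + (141 + 110)) + 62 = (-12 + 251) + 62 = 239 + 62 = 301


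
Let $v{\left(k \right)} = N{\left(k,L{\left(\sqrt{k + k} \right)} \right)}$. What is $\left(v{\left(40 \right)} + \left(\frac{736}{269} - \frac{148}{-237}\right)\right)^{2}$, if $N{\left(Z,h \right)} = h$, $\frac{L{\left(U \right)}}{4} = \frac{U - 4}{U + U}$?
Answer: $\frac{600223092536}{20322225045} - \frac{273400 \sqrt{5}}{63753} \approx 19.946$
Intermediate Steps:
$L{\left(U \right)} = \frac{2 \left(-4 + U\right)}{U}$ ($L{\left(U \right)} = 4 \frac{U - 4}{U + U} = 4 \frac{-4 + U}{2 U} = \frac{2 \left(-4 + U\right)}{U}$)
$v{\left(k \right)} = 2 - \frac{4 \sqrt{2}}{\sqrt{k}}$ ($v{\left(k \right)} = 2 - \frac{8}{\sqrt{k + k}} = 2 - \frac{8}{\sqrt{2 k}} = 2 - \frac{8}{\sqrt{2} \sqrt{k}} = 2 - 8 \frac{\sqrt{2}}{2 \sqrt{k}} = 2 - \frac{4 \sqrt{2}}{\sqrt{k}}$)
$\left(v{\left(40 \right)} + \left(\frac{736}{269} - \frac{148}{-237}\right)\right)^{2} = \left(\left(2 - \frac{4 \sqrt{2}}{2 \sqrt{10}}\right) + \left(\frac{736}{269} - \frac{148}{-237}\right)\right)^{2} = \left(\left(2 - 4 \sqrt{2} \frac{\sqrt{10}}{20}\right) + \left(736 \cdot \frac{1}{269} - - \frac{148}{237}\right)\right)^{2} = \left(\left(2 - \frac{2 \sqrt{5}}{5}\right) + \left(\frac{736}{269} + \frac{148}{237}\right)\right)^{2} = \left(\left(2 - \frac{2 \sqrt{5}}{5}\right) + \frac{214244}{63753}\right)^{2} = \left(\frac{341750}{63753} - \frac{2 \sqrt{5}}{5}\right)^{2}$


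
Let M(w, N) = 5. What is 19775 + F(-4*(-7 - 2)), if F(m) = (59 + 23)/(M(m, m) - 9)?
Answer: 39509/2 ≈ 19755.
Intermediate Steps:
F(m) = -41/2 (F(m) = (59 + 23)/(5 - 9) = 82/(-4) = 82*(-¼) = -41/2)
19775 + F(-4*(-7 - 2)) = 19775 - 41/2 = 39509/2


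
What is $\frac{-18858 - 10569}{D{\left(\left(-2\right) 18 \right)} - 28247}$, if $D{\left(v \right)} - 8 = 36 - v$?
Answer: $\frac{9809}{9389} \approx 1.0447$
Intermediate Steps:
$D{\left(v \right)} = 44 - v$ ($D{\left(v \right)} = 8 - \left(-36 + v\right) = 44 - v$)
$\frac{-18858 - 10569}{D{\left(\left(-2\right) 18 \right)} - 28247} = \frac{-18858 - 10569}{\left(44 - \left(-2\right) 18\right) - 28247} = - \frac{29427}{\left(44 - -36\right) - 28247} = - \frac{29427}{\left(44 + 36\right) - 28247} = - \frac{29427}{80 - 28247} = - \frac{29427}{-28167} = \left(-29427\right) \left(- \frac{1}{28167}\right) = \frac{9809}{9389}$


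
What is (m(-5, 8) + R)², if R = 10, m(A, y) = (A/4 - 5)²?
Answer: 616225/256 ≈ 2407.1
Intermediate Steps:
m(A, y) = (-5 + A/4)² (m(A, y) = (A*(¼) - 5)² = (A/4 - 5)² = (-5 + A/4)²)
(m(-5, 8) + R)² = ((-20 - 5)²/16 + 10)² = ((1/16)*(-25)² + 10)² = ((1/16)*625 + 10)² = (625/16 + 10)² = (785/16)² = 616225/256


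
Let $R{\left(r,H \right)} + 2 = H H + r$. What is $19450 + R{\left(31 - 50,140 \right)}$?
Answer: $39029$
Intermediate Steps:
$R{\left(r,H \right)} = -2 + r + H^{2}$ ($R{\left(r,H \right)} = -2 + \left(H H + r\right) = -2 + \left(H^{2} + r\right) = -2 + \left(r + H^{2}\right) = -2 + r + H^{2}$)
$19450 + R{\left(31 - 50,140 \right)} = 19450 + \left(-2 + \left(31 - 50\right) + 140^{2}\right) = 19450 + \left(-2 + \left(31 - 50\right) + 19600\right) = 19450 - -19579 = 19450 + 19579 = 39029$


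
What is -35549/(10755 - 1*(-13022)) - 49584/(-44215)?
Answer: -392840267/1051300055 ≈ -0.37367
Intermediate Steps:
-35549/(10755 - 1*(-13022)) - 49584/(-44215) = -35549/(10755 + 13022) - 49584*(-1/44215) = -35549/23777 + 49584/44215 = -392840267/1051300055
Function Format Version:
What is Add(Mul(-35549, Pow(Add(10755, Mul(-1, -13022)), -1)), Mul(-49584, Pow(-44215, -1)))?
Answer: Rational(-392840267, 1051300055) ≈ -0.37367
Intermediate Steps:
Add(Mul(-35549, Pow(Add(10755, Mul(-1, -13022)), -1)), Mul(-49584, Pow(-44215, -1))) = Add(Mul(-35549, Pow(Add(10755, 13022), -1)), Mul(-49584, Rational(-1, 44215))) = Add(Mul(-35549, Pow(23777, -1)), Rational(49584, 44215)) = Add(Mul(-35549, Rational(1, 23777)), Rational(49584, 44215)) = Add(Rational(-35549, 23777), Rational(49584, 44215)) = Rational(-392840267, 1051300055)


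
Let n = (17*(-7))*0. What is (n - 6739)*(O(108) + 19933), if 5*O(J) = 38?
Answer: -671898517/5 ≈ -1.3438e+8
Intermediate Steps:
O(J) = 38/5 (O(J) = (⅕)*38 = 38/5)
n = 0 (n = -119*0 = 0)
(n - 6739)*(O(108) + 19933) = (0 - 6739)*(38/5 + 19933) = -6739*99703/5 = -671898517/5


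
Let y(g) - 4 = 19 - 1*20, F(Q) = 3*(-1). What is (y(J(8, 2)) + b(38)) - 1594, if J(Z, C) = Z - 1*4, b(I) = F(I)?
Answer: -1594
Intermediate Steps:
F(Q) = -3
b(I) = -3
J(Z, C) = -4 + Z (J(Z, C) = Z - 4 = -4 + Z)
y(g) = 3 (y(g) = 4 + (19 - 1*20) = 4 + (19 - 20) = 4 - 1 = 3)
(y(J(8, 2)) + b(38)) - 1594 = (3 - 3) - 1594 = 0 - 1594 = -1594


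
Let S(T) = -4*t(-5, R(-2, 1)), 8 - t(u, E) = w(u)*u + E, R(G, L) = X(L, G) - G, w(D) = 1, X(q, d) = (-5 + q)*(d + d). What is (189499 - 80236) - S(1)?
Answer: 109243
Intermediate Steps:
X(q, d) = 2*d*(-5 + q) (X(q, d) = (-5 + q)*(2*d) = 2*d*(-5 + q))
R(G, L) = -G + 2*G*(-5 + L) (R(G, L) = 2*G*(-5 + L) - G = -G + 2*G*(-5 + L))
t(u, E) = 8 - E - u (t(u, E) = 8 - (1*u + E) = 8 - (u + E) = 8 - (E + u) = 8 + (-E - u) = 8 - E - u)
S(T) = 20 (S(T) = -4*(8 - (-2)*(-11 + 2*1) - 1*(-5)) = -4*(8 - (-2)*(-11 + 2) + 5) = -4*(8 - (-2)*(-9) + 5) = -4*(8 - 1*18 + 5) = -4*(8 - 18 + 5) = -4*(-5) = 20)
(189499 - 80236) - S(1) = (189499 - 80236) - 1*20 = 109263 - 20 = 109243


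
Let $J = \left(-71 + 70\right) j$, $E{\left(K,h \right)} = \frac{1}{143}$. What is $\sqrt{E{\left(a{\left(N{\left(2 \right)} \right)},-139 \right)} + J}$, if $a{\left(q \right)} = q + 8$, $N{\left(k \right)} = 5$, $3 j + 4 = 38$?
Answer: $\frac{i \sqrt{2084511}}{429} \approx 3.3655 i$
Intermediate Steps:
$j = \frac{34}{3}$ ($j = - \frac{4}{3} + \frac{1}{3} \cdot 38 = - \frac{4}{3} + \frac{38}{3} = \frac{34}{3} \approx 11.333$)
$a{\left(q \right)} = 8 + q$
$E{\left(K,h \right)} = \frac{1}{143}$
$J = - \frac{34}{3}$ ($J = \left(-71 + 70\right) \frac{34}{3} = \left(-1\right) \frac{34}{3} = - \frac{34}{3} \approx -11.333$)
$\sqrt{E{\left(a{\left(N{\left(2 \right)} \right)},-139 \right)} + J} = \sqrt{\frac{1}{143} - \frac{34}{3}} = \sqrt{- \frac{4859}{429}} = \frac{i \sqrt{2084511}}{429}$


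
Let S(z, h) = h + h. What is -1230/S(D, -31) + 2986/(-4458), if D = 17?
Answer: 1324552/69099 ≈ 19.169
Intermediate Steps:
S(z, h) = 2*h
-1230/S(D, -31) + 2986/(-4458) = -1230/(2*(-31)) + 2986/(-4458) = -1230/(-62) + 2986*(-1/4458) = -1230*(-1/62) - 1493/2229 = 615/31 - 1493/2229 = 1324552/69099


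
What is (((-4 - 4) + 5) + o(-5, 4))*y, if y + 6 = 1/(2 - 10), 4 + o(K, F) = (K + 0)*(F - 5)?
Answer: 49/4 ≈ 12.250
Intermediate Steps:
o(K, F) = -4 + K*(-5 + F) (o(K, F) = -4 + (K + 0)*(F - 5) = -4 + K*(-5 + F))
y = -49/8 (y = -6 + 1/(2 - 10) = -6 + 1/(-8) = -6 - 1/8 = -49/8 ≈ -6.1250)
(((-4 - 4) + 5) + o(-5, 4))*y = (((-4 - 4) + 5) + (-4 - 5*(-5) + 4*(-5)))*(-49/8) = ((-8 + 5) + (-4 + 25 - 20))*(-49/8) = (-3 + 1)*(-49/8) = -2*(-49/8) = 49/4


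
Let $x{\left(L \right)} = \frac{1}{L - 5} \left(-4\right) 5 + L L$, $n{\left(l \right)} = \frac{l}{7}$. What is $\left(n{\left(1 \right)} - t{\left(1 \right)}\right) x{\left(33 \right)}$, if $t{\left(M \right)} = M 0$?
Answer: $\frac{7618}{49} \approx 155.47$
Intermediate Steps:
$n{\left(l \right)} = \frac{l}{7}$ ($n{\left(l \right)} = l \frac{1}{7} = \frac{l}{7}$)
$x{\left(L \right)} = L^{2} - \frac{20}{-5 + L}$ ($x{\left(L \right)} = \frac{1}{-5 + L} \left(-4\right) 5 + L^{2} = - \frac{4}{-5 + L} 5 + L^{2} = - \frac{20}{-5 + L} + L^{2} = L^{2} - \frac{20}{-5 + L}$)
$t{\left(M \right)} = 0$
$\left(n{\left(1 \right)} - t{\left(1 \right)}\right) x{\left(33 \right)} = \left(\frac{1}{7} \cdot 1 - 0\right) \frac{-20 + 33^{3} - 5 \cdot 33^{2}}{-5 + 33} = \left(\frac{1}{7} + 0\right) \frac{-20 + 35937 - 5445}{28} = \frac{\frac{1}{28} \left(-20 + 35937 - 5445\right)}{7} = \frac{\frac{1}{28} \cdot 30472}{7} = \frac{1}{7} \cdot \frac{7618}{7} = \frac{7618}{49}$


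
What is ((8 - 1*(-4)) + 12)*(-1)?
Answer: -24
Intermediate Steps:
((8 - 1*(-4)) + 12)*(-1) = ((8 + 4) + 12)*(-1) = (12 + 12)*(-1) = 24*(-1) = -24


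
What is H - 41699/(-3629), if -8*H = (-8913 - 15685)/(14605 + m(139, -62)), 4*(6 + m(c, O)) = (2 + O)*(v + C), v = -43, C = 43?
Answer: 2479687875/211919084 ≈ 11.701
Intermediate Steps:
m(c, O) = -6 (m(c, O) = -6 + ((2 + O)*(-43 + 43))/4 = -6 + ((2 + O)*0)/4 = -6 + (¼)*0 = -6 + 0 = -6)
H = 12299/58396 (H = -(-8913 - 15685)/(8*(14605 - 6)) = -(-12299)/(4*14599) = -⅛*(-24598/14599) = 12299/58396 ≈ 0.21061)
H - 41699/(-3629) = 12299/58396 - 41699/(-3629) = 12299/58396 - 41699*(-1/3629) = 12299/58396 + 41699/3629 = 2479687875/211919084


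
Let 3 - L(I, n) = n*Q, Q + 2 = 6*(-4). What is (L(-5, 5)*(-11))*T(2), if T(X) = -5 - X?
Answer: 10241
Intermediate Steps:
Q = -26 (Q = -2 + 6*(-4) = -2 - 24 = -26)
L(I, n) = 3 + 26*n (L(I, n) = 3 - n*(-26) = 3 - (-26)*n = 3 + 26*n)
(L(-5, 5)*(-11))*T(2) = ((3 + 26*5)*(-11))*(-5 - 1*2) = ((3 + 130)*(-11))*(-5 - 2) = (133*(-11))*(-7) = -1463*(-7) = 10241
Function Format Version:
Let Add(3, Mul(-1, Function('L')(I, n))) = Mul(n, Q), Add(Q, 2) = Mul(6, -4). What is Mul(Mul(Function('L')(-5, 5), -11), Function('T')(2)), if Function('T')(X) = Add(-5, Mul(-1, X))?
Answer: 10241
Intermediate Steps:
Q = -26 (Q = Add(-2, Mul(6, -4)) = Add(-2, -24) = -26)
Function('L')(I, n) = Add(3, Mul(26, n)) (Function('L')(I, n) = Add(3, Mul(-1, Mul(n, -26))) = Add(3, Mul(-1, Mul(-26, n))) = Add(3, Mul(26, n)))
Mul(Mul(Function('L')(-5, 5), -11), Function('T')(2)) = Mul(Mul(Add(3, Mul(26, 5)), -11), Add(-5, Mul(-1, 2))) = Mul(Mul(Add(3, 130), -11), Add(-5, -2)) = Mul(Mul(133, -11), -7) = Mul(-1463, -7) = 10241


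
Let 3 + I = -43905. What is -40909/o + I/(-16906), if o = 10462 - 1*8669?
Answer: -27858205/1377839 ≈ -20.219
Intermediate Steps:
I = -43908 (I = -3 - 43905 = -43908)
o = 1793 (o = 10462 - 8669 = 1793)
-40909/o + I/(-16906) = -40909/1793 - 43908/(-16906) = -40909*1/1793 - 43908*(-1/16906) = -3719/163 + 21954/8453 = -27858205/1377839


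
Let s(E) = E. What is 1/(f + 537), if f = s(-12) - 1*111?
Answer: 1/414 ≈ 0.0024155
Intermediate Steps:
f = -123 (f = -12 - 1*111 = -12 - 111 = -123)
1/(f + 537) = 1/(-123 + 537) = 1/414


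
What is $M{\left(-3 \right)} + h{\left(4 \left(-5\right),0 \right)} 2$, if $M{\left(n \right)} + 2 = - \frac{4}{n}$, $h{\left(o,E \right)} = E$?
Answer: $- \frac{2}{3} \approx -0.66667$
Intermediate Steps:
$M{\left(n \right)} = -2 - \frac{4}{n}$
$M{\left(-3 \right)} + h{\left(4 \left(-5\right),0 \right)} 2 = \left(-2 - \frac{4}{-3}\right) + 0 \cdot 2 = \left(-2 - - \frac{4}{3}\right) + 0 = \left(-2 + \frac{4}{3}\right) + 0 = - \frac{2}{3} + 0 = - \frac{2}{3}$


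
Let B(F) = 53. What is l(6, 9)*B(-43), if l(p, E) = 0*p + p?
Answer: 318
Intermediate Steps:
l(p, E) = p (l(p, E) = 0 + p = p)
l(6, 9)*B(-43) = 6*53 = 318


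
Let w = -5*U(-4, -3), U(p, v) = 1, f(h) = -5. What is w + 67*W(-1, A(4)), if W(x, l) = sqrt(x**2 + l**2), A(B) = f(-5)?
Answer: -5 + 67*sqrt(26) ≈ 336.63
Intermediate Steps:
A(B) = -5
w = -5 (w = -5*1 = -5)
W(x, l) = sqrt(l**2 + x**2)
w + 67*W(-1, A(4)) = -5 + 67*sqrt((-5)**2 + (-1)**2) = -5 + 67*sqrt(25 + 1) = -5 + 67*sqrt(26)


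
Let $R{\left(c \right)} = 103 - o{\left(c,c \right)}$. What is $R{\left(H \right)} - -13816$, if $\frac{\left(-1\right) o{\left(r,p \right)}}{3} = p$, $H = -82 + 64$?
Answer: $13865$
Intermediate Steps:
$H = -18$
$o{\left(r,p \right)} = - 3 p$
$R{\left(c \right)} = 103 + 3 c$ ($R{\left(c \right)} = 103 - - 3 c = 103 + 3 c$)
$R{\left(H \right)} - -13816 = \left(103 + 3 \left(-18\right)\right) - -13816 = \left(103 - 54\right) + 13816 = 49 + 13816 = 13865$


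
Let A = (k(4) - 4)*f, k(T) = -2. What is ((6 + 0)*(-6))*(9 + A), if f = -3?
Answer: -972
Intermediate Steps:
A = 18 (A = (-2 - 4)*(-3) = -6*(-3) = 18)
((6 + 0)*(-6))*(9 + A) = ((6 + 0)*(-6))*(9 + 18) = (6*(-6))*27 = -36*27 = -972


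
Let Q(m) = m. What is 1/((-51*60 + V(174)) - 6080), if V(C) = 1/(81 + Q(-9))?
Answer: -72/658079 ≈ -0.00010941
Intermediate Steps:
V(C) = 1/72 (V(C) = 1/(81 - 9) = 1/72)
1/((-51*60 + V(174)) - 6080) = 1/((-51*60 + 1/72) - 6080) = 1/((-3060 + 1/72) - 6080) = 1/(-220319/72 - 6080) = 1/(-658079/72) = -72/658079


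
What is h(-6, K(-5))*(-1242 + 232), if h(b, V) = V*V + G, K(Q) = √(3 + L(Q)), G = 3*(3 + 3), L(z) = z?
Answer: -16160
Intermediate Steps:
G = 18 (G = 3*6 = 18)
K(Q) = √(3 + Q)
h(b, V) = 18 + V² (h(b, V) = V*V + 18 = V² + 18 = 18 + V²)
h(-6, K(-5))*(-1242 + 232) = (18 + (√(3 - 5))²)*(-1242 + 232) = (18 + (√(-2))²)*(-1010) = (18 + (I*√2)²)*(-1010) = (18 - 2)*(-1010) = 16*(-1010) = -16160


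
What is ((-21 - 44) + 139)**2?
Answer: 5476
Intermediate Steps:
((-21 - 44) + 139)**2 = (-65 + 139)**2 = 74**2 = 5476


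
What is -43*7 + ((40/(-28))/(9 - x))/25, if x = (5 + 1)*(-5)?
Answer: -410867/1365 ≈ -301.00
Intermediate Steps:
x = -30 (x = 6*(-5) = -30)
-43*7 + ((40/(-28))/(9 - x))/25 = -43*7 + ((40/(-28))/(9 - 1*(-30)))/25 = -301 + ((40*(-1/28))/(9 + 30))*(1/25) = -301 - 10/7/39*(1/25) = -301 - 10/7*1/39*(1/25) = -301 - 10/273*1/25 = -301 - 2/1365 = -410867/1365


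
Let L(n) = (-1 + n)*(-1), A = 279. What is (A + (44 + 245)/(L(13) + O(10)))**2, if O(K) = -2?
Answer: 13082689/196 ≈ 66748.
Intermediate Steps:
L(n) = 1 - n
(A + (44 + 245)/(L(13) + O(10)))**2 = (279 + (44 + 245)/((1 - 1*13) - 2))**2 = (279 + 289/((1 - 13) - 2))**2 = (279 + 289/(-12 - 2))**2 = (279 + 289/(-14))**2 = (279 + 289*(-1/14))**2 = (279 - 289/14)**2 = (3617/14)**2 = 13082689/196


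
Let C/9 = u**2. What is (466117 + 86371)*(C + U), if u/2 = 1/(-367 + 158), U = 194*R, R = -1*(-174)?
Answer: 814641275329536/43681 ≈ 1.8650e+10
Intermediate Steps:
R = 174
U = 33756 (U = 194*174 = 33756)
u = -2/209 (u = 2/(-367 + 158) = 2/(-209) = 2*(-1/209) = -2/209 ≈ -0.0095694)
C = 36/43681 (C = 9*(-2/209)**2 = 9*(4/43681) = 36/43681 ≈ 0.00082416)
(466117 + 86371)*(C + U) = (466117 + 86371)*(36/43681 + 33756) = 552488*(1474495872/43681) = 814641275329536/43681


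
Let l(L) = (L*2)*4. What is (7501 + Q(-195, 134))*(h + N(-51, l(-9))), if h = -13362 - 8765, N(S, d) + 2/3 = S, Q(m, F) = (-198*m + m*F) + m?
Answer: -1316481296/3 ≈ -4.3883e+8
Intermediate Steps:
Q(m, F) = -197*m + F*m (Q(m, F) = (-198*m + F*m) + m = -197*m + F*m)
l(L) = 8*L (l(L) = (2*L)*4 = 8*L)
N(S, d) = -2/3 + S
h = -22127
(7501 + Q(-195, 134))*(h + N(-51, l(-9))) = (7501 - 195*(-197 + 134))*(-22127 + (-2/3 - 51)) = (7501 - 195*(-63))*(-22127 - 155/3) = (7501 + 12285)*(-66536/3) = 19786*(-66536/3) = -1316481296/3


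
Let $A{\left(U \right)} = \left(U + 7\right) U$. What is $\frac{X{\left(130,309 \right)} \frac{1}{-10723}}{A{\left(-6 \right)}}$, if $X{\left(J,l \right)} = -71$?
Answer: $- \frac{71}{64338} \approx -0.0011035$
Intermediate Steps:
$A{\left(U \right)} = U \left(7 + U\right)$ ($A{\left(U \right)} = \left(7 + U\right) U = U \left(7 + U\right)$)
$\frac{X{\left(130,309 \right)} \frac{1}{-10723}}{A{\left(-6 \right)}} = \frac{\left(-71\right) \frac{1}{-10723}}{\left(-6\right) \left(7 - 6\right)} = \frac{\left(-71\right) \left(- \frac{1}{10723}\right)}{\left(-6\right) 1} = \frac{71}{10723 \left(-6\right)} = \frac{71}{10723} \left(- \frac{1}{6}\right) = - \frac{71}{64338}$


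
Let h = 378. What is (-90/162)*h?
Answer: -210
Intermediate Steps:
(-90/162)*h = -90/162*378 = -90*1/162*378 = -5/9*378 = -210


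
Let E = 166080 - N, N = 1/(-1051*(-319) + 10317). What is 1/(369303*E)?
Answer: 345586/21196117203983337 ≈ 1.6304e-11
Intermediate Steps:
N = 1/345586 (N = 1/(335269 + 10317) = 1/345586 ≈ 2.8936e-6)
E = 57394922879/345586 (E = 166080 - 1*1/345586 = 166080 - 1/345586 = 57394922879/345586 ≈ 1.6608e+5)
1/(369303*E) = 1/(369303*(57394922879/345586)) = (1/369303)*(345586/57394922879) = 345586/21196117203983337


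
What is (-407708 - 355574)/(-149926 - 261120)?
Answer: 381641/205523 ≈ 1.8569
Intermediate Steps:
(-407708 - 355574)/(-149926 - 261120) = -763282/(-411046) = -763282*(-1/411046) = 381641/205523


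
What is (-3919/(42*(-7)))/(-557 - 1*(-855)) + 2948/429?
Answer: 2625873/379652 ≈ 6.9165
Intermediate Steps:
(-3919/(42*(-7)))/(-557 - 1*(-855)) + 2948/429 = (-3919/(-294))/(-557 + 855) + 2948*(1/429) = -3919*(-1/294)/298 + 268/39 = (3919/294)*(1/298) + 268/39 = 3919/87612 + 268/39 = 2625873/379652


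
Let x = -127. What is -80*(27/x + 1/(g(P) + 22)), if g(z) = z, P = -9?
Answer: 17920/1651 ≈ 10.854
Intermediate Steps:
-80*(27/x + 1/(g(P) + 22)) = -80*(27/(-127) + 1/(-9 + 22)) = -80*(27*(-1/127) + 1/13) = -80*(-27/127 + 1/13) = -80*(-224/1651) = 17920/1651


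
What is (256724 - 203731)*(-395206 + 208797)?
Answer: -9878372137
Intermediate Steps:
(256724 - 203731)*(-395206 + 208797) = 52993*(-186409) = -9878372137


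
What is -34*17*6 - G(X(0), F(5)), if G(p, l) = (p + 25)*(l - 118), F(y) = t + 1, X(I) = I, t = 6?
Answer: -693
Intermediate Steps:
F(y) = 7 (F(y) = 6 + 1 = 7)
G(p, l) = (-118 + l)*(25 + p) (G(p, l) = (25 + p)*(-118 + l) = (-118 + l)*(25 + p))
-34*17*6 - G(X(0), F(5)) = -34*17*6 - (-2950 - 118*0 + 25*7 + 7*0) = -578*6 - (-2950 + 0 + 175 + 0) = -3468 - 1*(-2775) = -3468 + 2775 = -693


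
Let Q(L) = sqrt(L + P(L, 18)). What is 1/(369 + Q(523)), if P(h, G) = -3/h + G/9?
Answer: 21443/7881959 - 2*sqrt(3988921)/23645877 ≈ 0.0025516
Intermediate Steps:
P(h, G) = -3/h + G/9 (P(h, G) = -3/h + G*(1/9) = -3/h + G/9)
Q(L) = sqrt(2 + L - 3/L) (Q(L) = sqrt(L + (-3/L + (1/9)*18)) = sqrt(L + (-3/L + 2)) = sqrt(L + (2 - 3/L)) = sqrt(2 + L - 3/L))
1/(369 + Q(523)) = 1/(369 + sqrt(2 + 523 - 3/523)) = 1/(369 + sqrt(274572/523)) = 1/(369 + 6*sqrt(3988921)/523)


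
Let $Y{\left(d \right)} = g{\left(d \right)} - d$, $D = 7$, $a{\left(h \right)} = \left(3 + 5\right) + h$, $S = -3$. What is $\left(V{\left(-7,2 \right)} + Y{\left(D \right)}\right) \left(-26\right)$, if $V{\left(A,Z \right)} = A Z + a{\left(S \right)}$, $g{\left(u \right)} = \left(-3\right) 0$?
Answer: $416$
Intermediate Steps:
$a{\left(h \right)} = 8 + h$
$g{\left(u \right)} = 0$
$V{\left(A,Z \right)} = 5 + A Z$ ($V{\left(A,Z \right)} = A Z + \left(8 - 3\right) = A Z + 5 = 5 + A Z$)
$Y{\left(d \right)} = - d$ ($Y{\left(d \right)} = 0 - d = - d$)
$\left(V{\left(-7,2 \right)} + Y{\left(D \right)}\right) \left(-26\right) = \left(\left(5 - 14\right) - 7\right) \left(-26\right) = \left(-9 - 7\right) \left(-26\right) = \left(-16\right) \left(-26\right) = 416$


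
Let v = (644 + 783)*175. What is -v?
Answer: -249725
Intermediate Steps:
v = 249725 (v = 1427*175 = 249725)
-v = -1*249725 = -249725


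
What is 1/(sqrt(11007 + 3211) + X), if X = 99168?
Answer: 49584/4917139003 - sqrt(14218)/9834278006 ≈ 1.0072e-5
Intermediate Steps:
1/(sqrt(11007 + 3211) + X) = 1/(sqrt(11007 + 3211) + 99168) = 1/(sqrt(14218) + 99168) = 1/(99168 + sqrt(14218))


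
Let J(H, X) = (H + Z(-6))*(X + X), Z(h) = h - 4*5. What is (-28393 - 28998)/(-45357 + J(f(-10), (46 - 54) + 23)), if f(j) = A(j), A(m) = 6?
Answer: 57391/45957 ≈ 1.2488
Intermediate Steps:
f(j) = 6
Z(h) = -20 + h (Z(h) = h - 20 = -20 + h)
J(H, X) = 2*X*(-26 + H) (J(H, X) = (H + (-20 - 6))*(X + X) = (H - 26)*(2*X) = (-26 + H)*(2*X) = 2*X*(-26 + H))
(-28393 - 28998)/(-45357 + J(f(-10), (46 - 54) + 23)) = (-28393 - 28998)/(-45357 + 2*((46 - 54) + 23)*(-26 + 6)) = -57391/(-45357 + 2*(-8 + 23)*(-20)) = -57391/(-45357 + 2*15*(-20)) = -57391/(-45357 - 600) = -57391/(-45957) = -57391*(-1/45957) = 57391/45957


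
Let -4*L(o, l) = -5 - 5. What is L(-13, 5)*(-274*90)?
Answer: -61650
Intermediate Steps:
L(o, l) = 5/2 (L(o, l) = -(-5 - 5)/4 = -¼*(-10) = 5/2)
L(-13, 5)*(-274*90) = 5*(-274*90)/2 = (5/2)*(-24660) = -61650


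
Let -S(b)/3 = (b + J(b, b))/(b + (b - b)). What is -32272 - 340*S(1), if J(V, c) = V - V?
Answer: -31252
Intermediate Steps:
J(V, c) = 0
S(b) = -3 (S(b) = -3*(b + 0)/(b + (b - b)) = -3*b/(b + 0) = -3*b/b = -3*1 = -3)
-32272 - 340*S(1) = -32272 - 340*(-3) = -32272 - 1*(-1020) = -32272 + 1020 = -31252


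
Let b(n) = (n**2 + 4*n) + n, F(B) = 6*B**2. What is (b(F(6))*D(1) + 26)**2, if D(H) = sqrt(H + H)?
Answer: 4557452068 + 2482272*sqrt(2) ≈ 4.5610e+9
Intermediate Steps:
b(n) = n**2 + 5*n
D(H) = sqrt(2)*sqrt(H) (D(H) = sqrt(2*H) = sqrt(2)*sqrt(H))
(b(F(6))*D(1) + 26)**2 = (((6*6**2)*(5 + 6*6**2))*(sqrt(2)*sqrt(1)) + 26)**2 = (((6*36)*(5 + 6*36))*(sqrt(2)*1) + 26)**2 = ((216*(5 + 216))*sqrt(2) + 26)**2 = ((216*221)*sqrt(2) + 26)**2 = (47736*sqrt(2) + 26)**2 = (26 + 47736*sqrt(2))**2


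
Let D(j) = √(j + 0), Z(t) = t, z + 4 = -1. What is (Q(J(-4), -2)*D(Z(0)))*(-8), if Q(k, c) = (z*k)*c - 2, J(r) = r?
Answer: 0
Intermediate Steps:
z = -5 (z = -4 - 1 = -5)
Q(k, c) = -2 - 5*c*k (Q(k, c) = (-5*k)*c - 2 = -5*c*k - 2 = -2 - 5*c*k)
D(j) = √j
(Q(J(-4), -2)*D(Z(0)))*(-8) = ((-2 - 5*(-2)*(-4))*√0)*(-8) = ((-2 - 40)*0)*(-8) = -42*0*(-8) = 0*(-8) = 0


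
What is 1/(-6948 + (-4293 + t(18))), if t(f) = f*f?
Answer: -1/10917 ≈ -9.1600e-5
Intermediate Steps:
t(f) = f²
1/(-6948 + (-4293 + t(18))) = 1/(-6948 + (-4293 + 18²)) = 1/(-6948 + (-4293 + 324)) = 1/(-6948 - 3969) = 1/(-10917) = -1/10917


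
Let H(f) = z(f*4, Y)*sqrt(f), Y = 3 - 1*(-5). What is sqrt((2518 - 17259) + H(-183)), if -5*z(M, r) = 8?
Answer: sqrt(-368525 - 40*I*sqrt(183))/5 ≈ 0.089136 - 121.41*I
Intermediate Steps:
Y = 8 (Y = 3 + 5 = 8)
z(M, r) = -8/5 (z(M, r) = -1/5*8 = -8/5)
H(f) = -8*sqrt(f)/5
sqrt((2518 - 17259) + H(-183)) = sqrt((2518 - 17259) - 8*I*sqrt(183)/5) = sqrt(-14741 - 8*I*sqrt(183)/5)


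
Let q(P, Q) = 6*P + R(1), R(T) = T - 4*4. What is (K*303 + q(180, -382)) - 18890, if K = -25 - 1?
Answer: -25703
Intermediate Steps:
R(T) = -16 + T (R(T) = T - 16 = -16 + T)
K = -26
q(P, Q) = -15 + 6*P (q(P, Q) = 6*P + (-16 + 1) = 6*P - 15 = -15 + 6*P)
(K*303 + q(180, -382)) - 18890 = (-26*303 + (-15 + 6*180)) - 18890 = (-7878 + (-15 + 1080)) - 18890 = (-7878 + 1065) - 18890 = -6813 - 18890 = -25703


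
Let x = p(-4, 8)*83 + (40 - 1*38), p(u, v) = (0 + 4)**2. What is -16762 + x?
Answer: -15432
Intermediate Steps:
p(u, v) = 16 (p(u, v) = 4**2 = 16)
x = 1330 (x = 16*83 + (40 - 1*38) = 1328 + (40 - 38) = 1328 + 2 = 1330)
-16762 + x = -16762 + 1330 = -15432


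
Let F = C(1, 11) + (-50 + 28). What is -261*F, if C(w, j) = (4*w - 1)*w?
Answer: 4959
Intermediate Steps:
C(w, j) = w*(-1 + 4*w) (C(w, j) = (-1 + 4*w)*w = w*(-1 + 4*w))
F = -19 (F = 1*(-1 + 4*1) + (-50 + 28) = 1*(-1 + 4) - 22 = 1*3 - 22 = 3 - 22 = -19)
-261*F = -261*(-19) = 4959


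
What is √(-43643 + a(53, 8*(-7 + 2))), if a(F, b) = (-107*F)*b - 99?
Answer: √183098 ≈ 427.90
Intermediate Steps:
a(F, b) = -99 - 107*F*b (a(F, b) = -107*F*b - 99 = -99 - 107*F*b)
√(-43643 + a(53, 8*(-7 + 2))) = √(-43643 + (-99 - 107*53*8*(-7 + 2))) = √(-43643 + (-99 - 107*53*8*(-5))) = √(-43643 + (-99 - 107*53*(-40))) = √(-43643 + (-99 + 226840)) = √(-43643 + 226741) = √183098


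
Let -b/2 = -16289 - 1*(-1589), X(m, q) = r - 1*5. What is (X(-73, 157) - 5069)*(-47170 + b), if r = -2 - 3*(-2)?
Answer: 90093900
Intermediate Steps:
r = 4 (r = -2 + 6 = 4)
X(m, q) = -1 (X(m, q) = 4 - 1*5 = 4 - 5 = -1)
b = 29400 (b = -2*(-16289 - 1*(-1589)) = -2*(-16289 + 1589) = -2*(-14700) = 29400)
(X(-73, 157) - 5069)*(-47170 + b) = (-1 - 5069)*(-47170 + 29400) = -5070*(-17770) = 90093900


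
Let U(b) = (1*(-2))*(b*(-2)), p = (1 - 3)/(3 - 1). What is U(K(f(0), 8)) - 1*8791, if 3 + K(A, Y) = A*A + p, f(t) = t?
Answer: -8807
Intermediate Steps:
p = -1 (p = -2/2 = -2*1/2 = -1)
K(A, Y) = -4 + A**2 (K(A, Y) = -3 + (A*A - 1) = -3 + (A**2 - 1) = -3 + (-1 + A**2) = -4 + A**2)
U(b) = 4*b (U(b) = -(-4)*b = 4*b)
U(K(f(0), 8)) - 1*8791 = 4*(-4 + 0**2) - 1*8791 = 4*(-4 + 0) - 8791 = 4*(-4) - 8791 = -16 - 8791 = -8807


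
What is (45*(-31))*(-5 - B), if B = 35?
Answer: 55800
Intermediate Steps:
(45*(-31))*(-5 - B) = (45*(-31))*(-5 - 1*35) = -1395*(-5 - 35) = -1395*(-40) = 55800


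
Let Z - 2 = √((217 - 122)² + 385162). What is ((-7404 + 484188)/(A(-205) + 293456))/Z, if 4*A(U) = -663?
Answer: -346752/42040011133 + 173376*√394187/42040011133 ≈ 0.0025810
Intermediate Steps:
A(U) = -663/4 (A(U) = (¼)*(-663) = -663/4)
Z = 2 + √394187 (Z = 2 + √((217 - 122)² + 385162) = 2 + √(95² + 385162) = 2 + √(9025 + 385162) = 2 + √394187 ≈ 629.84)
((-7404 + 484188)/(A(-205) + 293456))/Z = ((-7404 + 484188)/(-663/4 + 293456))/(2 + √394187) = (476784/(1173161/4))/(2 + √394187) = (476784*(4/1173161))/(2 + √394187) = 173376/(106651*(2 + √394187))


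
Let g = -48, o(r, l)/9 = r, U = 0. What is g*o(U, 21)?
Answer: 0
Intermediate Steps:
o(r, l) = 9*r
g*o(U, 21) = -432*0 = -48*0 = 0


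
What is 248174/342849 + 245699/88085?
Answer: 106098063241/30199854165 ≈ 3.5132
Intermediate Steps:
248174/342849 + 245699/88085 = 106098063241/30199854165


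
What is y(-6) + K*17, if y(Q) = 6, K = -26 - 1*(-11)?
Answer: -249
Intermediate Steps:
K = -15 (K = -26 + 11 = -15)
y(-6) + K*17 = 6 - 15*17 = 6 - 255 = -249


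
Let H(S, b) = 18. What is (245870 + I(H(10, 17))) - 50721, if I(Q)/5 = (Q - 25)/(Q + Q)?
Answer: 7025329/36 ≈ 1.9515e+5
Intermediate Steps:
I(Q) = 5*(-25 + Q)/(2*Q) (I(Q) = 5*((Q - 25)/(Q + Q)) = 5*((-25 + Q)/((2*Q))) = 5*((-25 + Q)*(1/(2*Q))) = 5*((-25 + Q)/(2*Q)) = 5*(-25 + Q)/(2*Q))
(245870 + I(H(10, 17))) - 50721 = (245870 + (5/2)*(-25 + 18)/18) - 50721 = (245870 + (5/2)*(1/18)*(-7)) - 50721 = (245870 - 35/36) - 50721 = 8851285/36 - 50721 = 7025329/36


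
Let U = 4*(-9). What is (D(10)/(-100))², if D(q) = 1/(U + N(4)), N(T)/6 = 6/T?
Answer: 1/7290000 ≈ 1.3717e-7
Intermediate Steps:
N(T) = 36/T (N(T) = 6*(6/T) = 36/T)
U = -36
D(q) = -1/27 (D(q) = 1/(-36 + 36/4) = 1/(-36 + 36*(¼)) = 1/(-36 + 9) = 1/(-27) = -1/27)
(D(10)/(-100))² = (-1/27/(-100))² = (-1/27*(-1/100))² = (1/2700)² = 1/7290000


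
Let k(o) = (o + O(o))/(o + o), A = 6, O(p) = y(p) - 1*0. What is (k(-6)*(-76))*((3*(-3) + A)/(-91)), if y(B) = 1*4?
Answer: -38/91 ≈ -0.41758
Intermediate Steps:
y(B) = 4
O(p) = 4 (O(p) = 4 - 1*0 = 4 + 0 = 4)
k(o) = (4 + o)/(2*o) (k(o) = (o + 4)/(o + o) = (4 + o)/((2*o)) = (4 + o)*(1/(2*o)) = (4 + o)/(2*o))
(k(-6)*(-76))*((3*(-3) + A)/(-91)) = (((½)*(4 - 6)/(-6))*(-76))*((3*(-3) + 6)/(-91)) = (((½)*(-⅙)*(-2))*(-76))*((-9 + 6)*(-1/91)) = ((⅙)*(-76))*(-3*(-1/91)) = -38/3*3/91 = -38/91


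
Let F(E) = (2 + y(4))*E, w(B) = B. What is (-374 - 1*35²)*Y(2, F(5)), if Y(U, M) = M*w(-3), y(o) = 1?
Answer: 71955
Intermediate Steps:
F(E) = 3*E (F(E) = (2 + 1)*E = 3*E)
Y(U, M) = -3*M (Y(U, M) = M*(-3) = -3*M)
(-374 - 1*35²)*Y(2, F(5)) = (-374 - 1*35²)*(-9*5) = (-374 - 1*1225)*(-3*15) = (-374 - 1225)*(-45) = -1599*(-45) = 71955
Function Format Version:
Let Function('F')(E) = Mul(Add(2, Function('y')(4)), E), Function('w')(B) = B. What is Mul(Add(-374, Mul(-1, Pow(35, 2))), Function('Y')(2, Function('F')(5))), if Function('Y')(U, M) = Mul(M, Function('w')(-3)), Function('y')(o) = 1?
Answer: 71955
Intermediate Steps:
Function('F')(E) = Mul(3, E) (Function('F')(E) = Mul(Add(2, 1), E) = Mul(3, E))
Function('Y')(U, M) = Mul(-3, M) (Function('Y')(U, M) = Mul(M, -3) = Mul(-3, M))
Mul(Add(-374, Mul(-1, Pow(35, 2))), Function('Y')(2, Function('F')(5))) = Mul(Add(-374, Mul(-1, Pow(35, 2))), Mul(-3, Mul(3, 5))) = Mul(Add(-374, Mul(-1, 1225)), Mul(-3, 15)) = Mul(Add(-374, -1225), -45) = Mul(-1599, -45) = 71955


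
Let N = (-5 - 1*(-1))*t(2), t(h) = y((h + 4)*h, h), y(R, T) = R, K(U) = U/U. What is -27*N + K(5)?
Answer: 1297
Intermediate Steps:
K(U) = 1
t(h) = h*(4 + h) (t(h) = (h + 4)*h = (4 + h)*h = h*(4 + h))
N = -48 (N = (-5 - 1*(-1))*(2*(4 + 2)) = (-5 + 1)*(2*6) = -4*12 = -48)
-27*N + K(5) = -27*(-48) + 1 = 1296 + 1 = 1297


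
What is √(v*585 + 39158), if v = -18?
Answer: 2*√7157 ≈ 169.20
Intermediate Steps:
√(v*585 + 39158) = √(-18*585 + 39158) = √(-10530 + 39158) = √28628 = 2*√7157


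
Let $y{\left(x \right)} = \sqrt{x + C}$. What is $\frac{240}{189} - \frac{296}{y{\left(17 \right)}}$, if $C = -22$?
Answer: $\frac{80}{63} + \frac{296 i \sqrt{5}}{5} \approx 1.2698 + 132.38 i$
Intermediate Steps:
$y{\left(x \right)} = \sqrt{-22 + x}$ ($y{\left(x \right)} = \sqrt{x - 22} = \sqrt{-22 + x}$)
$\frac{240}{189} - \frac{296}{y{\left(17 \right)}} = \frac{240}{189} - \frac{296}{\sqrt{-22 + 17}} = 240 \cdot \frac{1}{189} - \frac{296}{\sqrt{-5}} = \frac{80}{63} - \frac{296}{i \sqrt{5}} = \frac{80}{63} - 296 \left(- \frac{i \sqrt{5}}{5}\right) = \frac{80}{63} + \frac{296 i \sqrt{5}}{5}$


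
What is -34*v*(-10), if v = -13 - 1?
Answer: -4760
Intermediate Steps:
v = -14
-34*v*(-10) = -34*(-14)*(-10) = 476*(-10) = -4760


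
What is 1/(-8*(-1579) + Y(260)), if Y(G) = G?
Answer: 1/12892 ≈ 7.7568e-5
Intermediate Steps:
1/(-8*(-1579) + Y(260)) = 1/(-8*(-1579) + 260) = 1/(12632 + 260) = 1/12892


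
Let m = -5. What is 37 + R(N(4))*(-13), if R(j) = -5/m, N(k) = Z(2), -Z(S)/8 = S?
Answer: 24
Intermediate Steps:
Z(S) = -8*S
N(k) = -16 (N(k) = -8*2 = -16)
R(j) = 1 (R(j) = -5/(-5) = -5*(-⅕) = 1)
37 + R(N(4))*(-13) = 37 + 1*(-13) = 37 - 13 = 24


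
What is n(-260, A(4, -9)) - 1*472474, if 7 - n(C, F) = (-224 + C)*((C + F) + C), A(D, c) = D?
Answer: -722211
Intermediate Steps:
n(C, F) = 7 - (-224 + C)*(F + 2*C) (n(C, F) = 7 - (-224 + C)*((C + F) + C) = 7 - (-224 + C)*(F + 2*C))
n(-260, A(4, -9)) - 1*472474 = (7 - 2*(-260)² + 224*4 + 448*(-260) - 1*(-260)*4) - 1*472474 = (7 - 2*67600 + 896 - 116480 + 1040) - 472474 = (7 - 135200 + 896 - 116480 + 1040) - 472474 = -249737 - 472474 = -722211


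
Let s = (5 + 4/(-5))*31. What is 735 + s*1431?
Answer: 935256/5 ≈ 1.8705e+5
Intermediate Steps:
s = 651/5 (s = (5 + 4*(-1/5))*31 = (5 - 4/5)*31 = (21/5)*31 = 651/5 ≈ 130.20)
735 + s*1431 = 735 + (651/5)*1431 = 735 + 931581/5 = 935256/5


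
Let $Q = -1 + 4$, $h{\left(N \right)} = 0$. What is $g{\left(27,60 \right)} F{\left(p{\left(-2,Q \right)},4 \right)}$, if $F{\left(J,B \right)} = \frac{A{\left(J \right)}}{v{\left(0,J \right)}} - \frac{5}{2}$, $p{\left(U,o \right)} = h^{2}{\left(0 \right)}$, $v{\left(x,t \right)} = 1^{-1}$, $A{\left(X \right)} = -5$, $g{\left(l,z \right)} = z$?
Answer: $-450$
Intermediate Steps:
$Q = 3$
$v{\left(x,t \right)} = 1$
$p{\left(U,o \right)} = 0$ ($p{\left(U,o \right)} = 0^{2} = 0$)
$F{\left(J,B \right)} = - \frac{15}{2}$ ($F{\left(J,B \right)} = - \frac{5}{1} - \frac{5}{2} = \left(-5\right) 1 - \frac{5}{2} = -5 - \frac{5}{2} = - \frac{15}{2}$)
$g{\left(27,60 \right)} F{\left(p{\left(-2,Q \right)},4 \right)} = 60 \left(- \frac{15}{2}\right) = -450$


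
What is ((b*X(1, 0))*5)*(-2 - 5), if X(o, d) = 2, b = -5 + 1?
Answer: 280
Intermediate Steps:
b = -4
((b*X(1, 0))*5)*(-2 - 5) = (-4*2*5)*(-2 - 5) = -8*5*(-7) = -40*(-7) = 280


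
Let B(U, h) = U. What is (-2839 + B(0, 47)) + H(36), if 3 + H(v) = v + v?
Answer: -2770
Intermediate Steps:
H(v) = -3 + 2*v (H(v) = -3 + (v + v) = -3 + 2*v)
(-2839 + B(0, 47)) + H(36) = (-2839 + 0) + (-3 + 2*36) = -2839 + (-3 + 72) = -2839 + 69 = -2770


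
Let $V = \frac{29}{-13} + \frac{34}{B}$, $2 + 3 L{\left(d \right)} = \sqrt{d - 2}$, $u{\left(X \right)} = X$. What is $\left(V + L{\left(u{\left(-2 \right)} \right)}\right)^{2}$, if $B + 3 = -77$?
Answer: $\frac{8593963}{811200} - \frac{5183 i}{1170} \approx 10.594 - 4.4299 i$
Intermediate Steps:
$B = -80$ ($B = -3 - 77 = -80$)
$L{\left(d \right)} = - \frac{2}{3} + \frac{\sqrt{-2 + d}}{3}$ ($L{\left(d \right)} = - \frac{2}{3} + \frac{\sqrt{d - 2}}{3} = - \frac{2}{3} + \frac{\sqrt{-2 + d}}{3}$)
$V = - \frac{1381}{520}$ ($V = \frac{29}{-13} + \frac{34}{-80} = 29 \left(- \frac{1}{13}\right) + 34 \left(- \frac{1}{80}\right) = - \frac{29}{13} - \frac{17}{40} = - \frac{1381}{520} \approx -2.6558$)
$\left(V + L{\left(u{\left(-2 \right)} \right)}\right)^{2} = \left(- \frac{1381}{520} - \left(\frac{2}{3} - \frac{\sqrt{-2 - 2}}{3}\right)\right)^{2} = \left(- \frac{1381}{520} - \left(\frac{2}{3} - \frac{\sqrt{-4}}{3}\right)\right)^{2} = \left(- \frac{1381}{520} - \left(\frac{2}{3} - \frac{2 i}{3}\right)\right)^{2} = \left(- \frac{5183}{1560} + \frac{2 i}{3}\right)^{2}$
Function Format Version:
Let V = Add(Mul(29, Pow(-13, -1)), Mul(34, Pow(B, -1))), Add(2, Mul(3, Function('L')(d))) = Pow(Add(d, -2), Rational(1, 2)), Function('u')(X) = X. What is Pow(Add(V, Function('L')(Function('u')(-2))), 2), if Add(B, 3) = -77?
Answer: Add(Rational(8593963, 811200), Mul(Rational(-5183, 1170), I)) ≈ Add(10.594, Mul(-4.4299, I))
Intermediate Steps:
B = -80 (B = Add(-3, -77) = -80)
Function('L')(d) = Add(Rational(-2, 3), Mul(Rational(1, 3), Pow(Add(-2, d), Rational(1, 2)))) (Function('L')(d) = Add(Rational(-2, 3), Mul(Rational(1, 3), Pow(Add(d, -2), Rational(1, 2)))) = Add(Rational(-2, 3), Mul(Rational(1, 3), Pow(Add(-2, d), Rational(1, 2)))))
V = Rational(-1381, 520) (V = Add(Mul(29, Pow(-13, -1)), Mul(34, Pow(-80, -1))) = Add(Mul(29, Rational(-1, 13)), Mul(34, Rational(-1, 80))) = Add(Rational(-29, 13), Rational(-17, 40)) = Rational(-1381, 520) ≈ -2.6558)
Pow(Add(V, Function('L')(Function('u')(-2))), 2) = Pow(Add(Rational(-1381, 520), Add(Rational(-2, 3), Mul(Rational(1, 3), Pow(Add(-2, -2), Rational(1, 2))))), 2) = Pow(Add(Rational(-1381, 520), Add(Rational(-2, 3), Mul(Rational(1, 3), Pow(-4, Rational(1, 2))))), 2) = Pow(Add(Rational(-1381, 520), Add(Rational(-2, 3), Mul(Rational(1, 3), Mul(2, I)))), 2) = Pow(Add(Rational(-1381, 520), Add(Rational(-2, 3), Mul(Rational(2, 3), I))), 2) = Pow(Add(Rational(-5183, 1560), Mul(Rational(2, 3), I)), 2)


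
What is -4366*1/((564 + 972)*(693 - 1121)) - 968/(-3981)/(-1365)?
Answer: 3848126141/595399633920 ≈ 0.0064631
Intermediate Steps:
-4366*1/((564 + 972)*(693 - 1121)) - 968/(-3981)/(-1365) = -4366/(1536*(-428)) - 968*(-1/3981)*(-1/1365) = -4366/(-657408) + (968/3981)*(-1/1365) = -4366*(-1/657408) - 968/5434065 = 2183/328704 - 968/5434065 = 3848126141/595399633920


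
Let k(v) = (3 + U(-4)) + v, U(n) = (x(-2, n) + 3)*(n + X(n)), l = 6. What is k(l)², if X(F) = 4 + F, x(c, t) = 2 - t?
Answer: 729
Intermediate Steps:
U(n) = (4 + 2*n)*(5 - n) (U(n) = ((2 - n) + 3)*(n + (4 + n)) = (5 - n)*(4 + 2*n) = (4 + 2*n)*(5 - n))
k(v) = -33 + v (k(v) = (3 + (20 - 2*(-4)² + 6*(-4))) + v = (3 + (20 - 2*16 - 24)) + v = (3 + (20 - 32 - 24)) + v = (3 - 36) + v = -33 + v)
k(l)² = (-33 + 6)² = (-27)² = 729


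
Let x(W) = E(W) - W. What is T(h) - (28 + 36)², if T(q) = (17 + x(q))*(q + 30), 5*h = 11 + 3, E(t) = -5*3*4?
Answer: -139956/25 ≈ -5598.2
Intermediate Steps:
E(t) = -60 (E(t) = -15*4 = -60)
x(W) = -60 - W
h = 14/5 (h = (11 + 3)/5 = (⅕)*14 = 14/5 ≈ 2.8000)
T(q) = (-43 - q)*(30 + q) (T(q) = (17 + (-60 - q))*(q + 30) = (-43 - q)*(30 + q))
T(h) - (28 + 36)² = (-1290 - (14/5)² - 73*14/5) - (28 + 36)² = (-1290 - 1*196/25 - 1022/5) - 1*64² = (-1290 - 196/25 - 1022/5) - 1*4096 = -37556/25 - 4096 = -139956/25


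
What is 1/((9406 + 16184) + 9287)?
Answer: 1/34877 ≈ 2.8672e-5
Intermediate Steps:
1/((9406 + 16184) + 9287) = 1/(25590 + 9287) = 1/34877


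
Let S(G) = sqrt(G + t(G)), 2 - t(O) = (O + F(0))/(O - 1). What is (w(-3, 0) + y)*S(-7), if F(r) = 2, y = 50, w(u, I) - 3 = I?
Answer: 159*I*sqrt(10)/4 ≈ 125.7*I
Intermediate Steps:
w(u, I) = 3 + I
t(O) = 2 - (2 + O)/(-1 + O) (t(O) = 2 - (O + 2)/(O - 1) = 2 - (2 + O)/(-1 + O))
S(G) = sqrt(G + (-4 + G)/(-1 + G))
(w(-3, 0) + y)*S(-7) = ((3 + 0) + 50)*sqrt((-4 + (-7)**2)/(-1 - 7)) = (3 + 50)*sqrt((-4 + 49)/(-8)) = 53*sqrt(-1/8*45) = 53*sqrt(-45/8) = 53*(3*I*sqrt(10)/4) = 159*I*sqrt(10)/4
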